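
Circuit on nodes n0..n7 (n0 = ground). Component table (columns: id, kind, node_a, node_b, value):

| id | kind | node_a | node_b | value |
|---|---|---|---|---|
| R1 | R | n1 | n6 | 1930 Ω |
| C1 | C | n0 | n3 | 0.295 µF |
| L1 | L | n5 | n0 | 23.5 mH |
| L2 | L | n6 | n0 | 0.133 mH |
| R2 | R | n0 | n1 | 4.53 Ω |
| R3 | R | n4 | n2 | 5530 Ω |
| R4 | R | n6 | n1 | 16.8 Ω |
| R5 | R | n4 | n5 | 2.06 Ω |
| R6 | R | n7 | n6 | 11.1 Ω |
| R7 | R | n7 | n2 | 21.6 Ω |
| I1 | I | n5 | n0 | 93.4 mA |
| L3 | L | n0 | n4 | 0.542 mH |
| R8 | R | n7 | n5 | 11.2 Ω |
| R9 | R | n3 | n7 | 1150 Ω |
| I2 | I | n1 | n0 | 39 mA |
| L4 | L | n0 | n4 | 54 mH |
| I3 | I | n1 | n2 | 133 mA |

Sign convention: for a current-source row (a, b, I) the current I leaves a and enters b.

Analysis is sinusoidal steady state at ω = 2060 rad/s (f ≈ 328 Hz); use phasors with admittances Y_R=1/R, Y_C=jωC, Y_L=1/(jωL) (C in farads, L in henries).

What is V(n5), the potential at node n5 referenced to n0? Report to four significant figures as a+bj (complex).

Apply KCL at each of the 7 non-ground nodes and solve the resulting linear system.
Node n1: branches {R1, R2, R4, I2, I3} → V_1 = -0.6124+0.001596j
Node n2: branches {R3, R7, I3} → V_2 = 3.570-0.01089j
Node n3: branches {C1, R9} → V_3 = 0.4729-0.3413j
Node n4: branches {R3, R5, L3, L4} → V_4 = -0.0003321-0.02665j
Node n5: branches {L1, R5, I1, R8} → V_5 = -0.05133-0.02604j
Node n6: branches {R1, L2, R4, R6} → V_6 = 0.0005481+0.007463j
Node n7: branches {R6, R7, R8, R9} → V_7 = 0.7114-0.01083j

-0.05133-0.02604j V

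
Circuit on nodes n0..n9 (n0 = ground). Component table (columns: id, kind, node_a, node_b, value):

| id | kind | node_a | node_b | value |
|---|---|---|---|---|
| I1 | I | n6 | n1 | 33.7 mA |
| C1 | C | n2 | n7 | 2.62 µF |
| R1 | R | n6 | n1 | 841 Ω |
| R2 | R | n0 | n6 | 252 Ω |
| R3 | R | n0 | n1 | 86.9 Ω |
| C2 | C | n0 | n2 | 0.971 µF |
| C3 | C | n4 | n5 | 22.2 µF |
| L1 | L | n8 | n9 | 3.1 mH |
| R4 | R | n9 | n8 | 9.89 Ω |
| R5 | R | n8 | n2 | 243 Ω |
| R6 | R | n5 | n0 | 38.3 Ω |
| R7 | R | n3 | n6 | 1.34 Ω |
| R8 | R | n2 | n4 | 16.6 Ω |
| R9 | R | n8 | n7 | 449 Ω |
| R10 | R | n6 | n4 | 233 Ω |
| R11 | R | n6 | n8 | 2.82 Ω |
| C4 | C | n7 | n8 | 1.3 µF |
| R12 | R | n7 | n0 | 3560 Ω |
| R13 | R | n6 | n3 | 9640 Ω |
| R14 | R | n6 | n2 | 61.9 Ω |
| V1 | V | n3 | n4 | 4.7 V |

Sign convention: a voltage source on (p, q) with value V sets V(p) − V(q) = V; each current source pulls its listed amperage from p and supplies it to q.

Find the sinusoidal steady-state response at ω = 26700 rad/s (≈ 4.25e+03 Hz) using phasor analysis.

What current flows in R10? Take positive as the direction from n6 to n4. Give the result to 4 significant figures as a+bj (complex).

Element admittances at ω=26700 rad/s:
  I1: injects 0.0337 A into n1 (from n6)
  Y(C1) = 0.000+0.06995j S between n2,n7
  Y(R1) = 0.001189+0.000j S between n6,n1
  Y(R2) = 0.003968+0.000j S between n0,n6
  Y(R3) = 0.01151+0.000j S between n0,n1
  Y(C2) = 0.000+0.02593j S between n0,n2
  Y(C3) = 0.000+0.5927j S between n4,n5
  Y(L1) = 0.000-0.01208j S between n8,n9
  Y(R4) = 0.1011+0.000j S between n9,n8
  Y(R5) = 0.004115+0.000j S between n8,n2
  Y(R6) = 0.02611+0.000j S between n5,n0
  Y(R7) = 0.7463+0.000j S between n3,n6
  Y(R8) = 0.06024+0.000j S between n2,n4
  Y(R9) = 0.002227+0.000j S between n8,n7
  Y(R10) = 0.004292+0.000j S between n6,n4
  Y(R11) = 0.3546+0.000j S between n6,n8
  Y(C4) = 0.000+0.03471j S between n7,n8
  Y(R12) = 0.0002809+0.000j S between n7,n0
  Y(R13) = 0.0001037+0.000j S between n6,n3
  Y(R14) = 0.01616+0.000j S between n6,n2
  V1: constraint V(n3)−V(n4) = 4.7
Assemble and solve the 10×10 MNA system:
  V(n1)=2.953-0.02250j  V(n2)=0.2809+0.5069j  V(n3)=3.393-0.1772j  V(n4)=-1.307-0.1772j  V(n5)=-1.297-0.2343j  V(n6)=3.194-0.2402j  V(n7)=1.201+0.1654j  V(n8)=3.093-0.4112j  V(n9)=3.093-0.4112j
  i(V1)=-0.1488-0.04706j

0.01932-0.0002706j A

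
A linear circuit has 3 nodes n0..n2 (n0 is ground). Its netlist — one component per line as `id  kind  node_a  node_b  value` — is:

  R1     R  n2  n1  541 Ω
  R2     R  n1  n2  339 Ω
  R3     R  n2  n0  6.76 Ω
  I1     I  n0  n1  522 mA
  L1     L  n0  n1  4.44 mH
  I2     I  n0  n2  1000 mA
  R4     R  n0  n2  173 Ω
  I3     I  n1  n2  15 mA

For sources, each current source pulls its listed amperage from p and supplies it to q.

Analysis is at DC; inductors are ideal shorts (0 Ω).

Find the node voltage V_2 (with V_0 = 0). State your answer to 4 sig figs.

6.403 V

MNA unknowns: 2 node voltages V₁..V_2 plus 1 source current (L1)
R1: Y=0.001848 on G[2,1]
R2: Y=0.002950 on G[1,2]
R3: Y=0.1479 on G[2,0]
I1: z[0]−=0.522, z[1]+=0.522
L1: row V0−V1=0, i_L1 at 0,1
I2: z[0]−=1, z[2]+=1
R4: Y=0.005780 on G[0,2]
I3: z[1]−=0.015, z[2]+=0.015
solve → V1=0.000, V2=6.403
aux → i_L1=-0.5377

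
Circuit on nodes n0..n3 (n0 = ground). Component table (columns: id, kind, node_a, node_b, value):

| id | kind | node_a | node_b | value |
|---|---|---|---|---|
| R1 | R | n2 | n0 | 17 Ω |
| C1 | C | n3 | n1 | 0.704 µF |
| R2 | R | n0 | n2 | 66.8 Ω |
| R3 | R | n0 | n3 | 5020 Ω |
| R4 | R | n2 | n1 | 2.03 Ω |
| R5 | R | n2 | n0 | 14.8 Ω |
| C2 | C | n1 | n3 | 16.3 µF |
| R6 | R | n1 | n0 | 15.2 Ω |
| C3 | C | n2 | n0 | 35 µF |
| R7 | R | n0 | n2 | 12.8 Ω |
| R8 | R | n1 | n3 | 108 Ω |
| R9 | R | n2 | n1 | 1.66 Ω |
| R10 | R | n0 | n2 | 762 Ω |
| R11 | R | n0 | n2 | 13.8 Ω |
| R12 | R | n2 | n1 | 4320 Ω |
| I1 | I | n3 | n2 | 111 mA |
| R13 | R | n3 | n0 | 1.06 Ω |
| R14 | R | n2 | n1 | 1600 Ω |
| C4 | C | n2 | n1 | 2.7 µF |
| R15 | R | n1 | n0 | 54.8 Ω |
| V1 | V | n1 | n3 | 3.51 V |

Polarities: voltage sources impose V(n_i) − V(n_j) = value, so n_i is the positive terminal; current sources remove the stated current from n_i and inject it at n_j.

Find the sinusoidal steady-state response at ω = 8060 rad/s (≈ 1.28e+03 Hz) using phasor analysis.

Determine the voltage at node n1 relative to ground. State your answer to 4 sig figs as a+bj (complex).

2.499-0.3406j V

Apply KCL at each of the 3 non-ground nodes and solve the resulting linear system.
Node n1: branches {C1, R4, C2, R6, R8, R9, R12, R14, C4, R15, V1} → V_1 = 2.499-0.3406j
Node n2: branches {R1, R2, R4, R5, C3, R7, R9, R10, R11, R12, I1, R14, C4} → V_2 = 1.915-0.6483j
Node n3: branches {C1, R3, C2, R8, I1, R13, V1} → V_3 = -1.011-0.3406j
Source currents: i(V1)=-0.8758-0.8024j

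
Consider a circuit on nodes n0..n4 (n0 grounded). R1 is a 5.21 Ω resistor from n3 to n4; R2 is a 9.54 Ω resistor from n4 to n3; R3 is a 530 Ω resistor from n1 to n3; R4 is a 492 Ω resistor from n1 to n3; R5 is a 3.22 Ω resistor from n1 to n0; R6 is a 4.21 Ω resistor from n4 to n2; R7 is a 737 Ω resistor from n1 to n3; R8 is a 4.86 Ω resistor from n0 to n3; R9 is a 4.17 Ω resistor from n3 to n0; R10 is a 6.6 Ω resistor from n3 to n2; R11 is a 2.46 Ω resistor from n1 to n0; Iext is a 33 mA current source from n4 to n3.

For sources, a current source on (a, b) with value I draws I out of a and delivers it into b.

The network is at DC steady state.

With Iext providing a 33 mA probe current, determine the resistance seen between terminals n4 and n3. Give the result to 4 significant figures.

Apply KCL at each of the 4 non-ground nodes and solve the resulting linear system.
Node n1: branches {R3, R4, R5, R7, R11} → V_1 = 0.000
Node n2: branches {R6, R10} → V_2 = -0.05176
Node n3: branches {R1, R2, R3, R4, R7, R8, R9, R10, Iext} → V_3 = 0.000
Node n4: branches {R1, R2, R6, Iext} → V_4 = -0.08477

R_eq = 2.569 Ω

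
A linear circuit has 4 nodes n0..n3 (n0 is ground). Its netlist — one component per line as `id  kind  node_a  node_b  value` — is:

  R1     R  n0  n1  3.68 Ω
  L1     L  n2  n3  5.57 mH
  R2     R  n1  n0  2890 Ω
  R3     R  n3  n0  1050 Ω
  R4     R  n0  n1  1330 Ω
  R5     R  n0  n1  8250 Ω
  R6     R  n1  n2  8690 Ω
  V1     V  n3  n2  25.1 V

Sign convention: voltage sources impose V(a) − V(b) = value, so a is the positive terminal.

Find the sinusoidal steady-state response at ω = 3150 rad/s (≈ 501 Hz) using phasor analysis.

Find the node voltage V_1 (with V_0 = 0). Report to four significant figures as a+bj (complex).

-0.009437+0.000j V

MNA unknowns: 3 node voltages V₁..V_3 plus 1 source current (V1)
R1: Y=0.2717+0.000j on G[0,1]
L1: Y=0.000-0.05699j on G[2,3]
R2: Y=0.0003460+0.000j on G[1,0]
R3: Y=0.0009524+0.000j on G[3,0]
R4: Y=0.0007519+0.000j on G[0,1]
R5: Y=0.0001212+0.000j on G[0,1]
R6: Y=0.0001151+0.000j on G[1,2]
V1: row V3−V2=25.1, i_V1 at 3,2
solve → V1=-0.009437+0.000j, V2=-22.40+0.000j, V3=2.705+0.000j
aux → i_V1=-0.002576+1.431j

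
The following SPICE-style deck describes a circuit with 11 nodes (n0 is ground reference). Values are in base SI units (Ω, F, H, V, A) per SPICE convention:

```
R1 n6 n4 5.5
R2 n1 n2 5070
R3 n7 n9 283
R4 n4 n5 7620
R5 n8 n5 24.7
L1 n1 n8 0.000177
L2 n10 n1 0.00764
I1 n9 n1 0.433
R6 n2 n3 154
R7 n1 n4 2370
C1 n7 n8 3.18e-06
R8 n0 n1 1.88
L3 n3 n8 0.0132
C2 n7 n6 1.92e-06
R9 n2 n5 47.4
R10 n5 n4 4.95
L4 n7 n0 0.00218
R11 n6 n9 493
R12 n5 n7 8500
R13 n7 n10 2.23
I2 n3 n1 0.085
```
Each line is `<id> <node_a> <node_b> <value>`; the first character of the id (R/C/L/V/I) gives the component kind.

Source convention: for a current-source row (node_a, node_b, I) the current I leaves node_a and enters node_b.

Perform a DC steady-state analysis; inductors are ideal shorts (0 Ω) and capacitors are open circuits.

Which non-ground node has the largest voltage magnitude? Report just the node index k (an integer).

MNA unknowns: 10 node voltages V₁..V_10 plus 4 source currents (L1, L2, L3, L4)
R1: Y=0.1818 on G[6,4]
R2: Y=0.0001972 on G[1,2]
R3: Y=0.003534 on G[7,9]
R4: Y=0.0001312 on G[4,5]
R5: Y=0.04049 on G[8,5]
L1: row V1−V8=0, i_L1 at 1,8
L2: row V10−V1=0, i_L2 at 10,1
I1: z[9]−=0.433, z[1]+=0.433
R6: Y=0.006494 on G[2,3]
R7: Y=0.0004219 on G[1,4]
C1: Y=0.000 on G[7,8]
R8: Y=0.5319 on G[0,1]
L3: row V3−V8=0, i_L3 at 3,8
C2: Y=0.000 on G[7,6]
R9: Y=0.02110 on G[2,5]
R10: Y=0.2020 on G[5,4]
L4: row V7−V0=0, i_L4 at 7,0
R11: Y=0.002028 on G[6,9]
R12: Y=0.0001176 on G[5,7]
R13: Y=0.4484 on G[7,10]
I2: z[3]−=0.085, z[1]+=0.085
solve → V1=0.2870, V2=-2.211, V3=0.2870, V4=-3.747, V5=-3.004, V6=-4.583, V7=0.000, V8=0.2870, V9=-79.52, V10=0.2870
aux → i_L1=0.2345, i_L2=-0.1287, i_L3=-0.1012, i_L4=-0.1527

9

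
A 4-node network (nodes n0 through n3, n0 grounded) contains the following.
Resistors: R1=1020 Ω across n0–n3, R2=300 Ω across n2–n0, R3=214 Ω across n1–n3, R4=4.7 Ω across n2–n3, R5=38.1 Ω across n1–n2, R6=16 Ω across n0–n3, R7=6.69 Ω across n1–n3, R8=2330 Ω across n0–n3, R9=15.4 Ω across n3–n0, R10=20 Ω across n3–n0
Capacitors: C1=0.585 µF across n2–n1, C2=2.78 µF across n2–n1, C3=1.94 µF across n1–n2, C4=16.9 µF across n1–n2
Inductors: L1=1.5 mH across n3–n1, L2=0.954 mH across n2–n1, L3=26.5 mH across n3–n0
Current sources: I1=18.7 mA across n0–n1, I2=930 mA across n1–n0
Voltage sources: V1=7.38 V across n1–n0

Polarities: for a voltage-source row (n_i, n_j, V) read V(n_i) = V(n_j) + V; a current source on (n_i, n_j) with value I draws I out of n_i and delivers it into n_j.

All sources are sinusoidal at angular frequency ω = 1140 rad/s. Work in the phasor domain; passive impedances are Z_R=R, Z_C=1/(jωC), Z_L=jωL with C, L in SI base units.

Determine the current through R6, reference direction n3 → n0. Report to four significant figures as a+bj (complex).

0.3870-0.06466j A

MNA unknowns: 3 node voltages V₁..V_3 plus 1 source current (V1)
R1: Y=0.0009804+0.000j on G[0,3]
C1: Y=0.000+0.0006669j on G[2,1]
R2: Y=0.003333+0.000j on G[2,0]
R3: Y=0.004673+0.000j on G[1,3]
R4: Y=0.2128+0.000j on G[2,3]
C2: Y=0.000+0.003169j on G[2,1]
L1: Y=0.000-0.5848j on G[3,1]
R5: Y=0.02625+0.000j on G[1,2]
L2: Y=0.000-0.9195j on G[2,1]
C3: Y=0.000+0.002212j on G[1,2]
R6: Y=0.06250+0.000j on G[0,3]
I1: z[0]−=0.0187, z[1]+=0.0187
R7: Y=0.1495+0.000j on G[1,3]
R8: Y=0.0004292+0.000j on G[0,3]
I2: z[1]−=0.93, z[0]+=0.93
C4: Y=0.000+0.01927j on G[1,2]
R9: Y=0.06494+0.000j on G[3,0]
L3: Y=0.000-0.03310j on G[3,0]
R10: Y=0.05000+0.000j on G[3,0]
V1: row V1−V0=7.38, i_V1 at 1,0
solve → V1=7.380+0.000j, V2=7.531-0.3512j, V3=6.192-1.035j
aux → i_V1=-2.010+0.3912j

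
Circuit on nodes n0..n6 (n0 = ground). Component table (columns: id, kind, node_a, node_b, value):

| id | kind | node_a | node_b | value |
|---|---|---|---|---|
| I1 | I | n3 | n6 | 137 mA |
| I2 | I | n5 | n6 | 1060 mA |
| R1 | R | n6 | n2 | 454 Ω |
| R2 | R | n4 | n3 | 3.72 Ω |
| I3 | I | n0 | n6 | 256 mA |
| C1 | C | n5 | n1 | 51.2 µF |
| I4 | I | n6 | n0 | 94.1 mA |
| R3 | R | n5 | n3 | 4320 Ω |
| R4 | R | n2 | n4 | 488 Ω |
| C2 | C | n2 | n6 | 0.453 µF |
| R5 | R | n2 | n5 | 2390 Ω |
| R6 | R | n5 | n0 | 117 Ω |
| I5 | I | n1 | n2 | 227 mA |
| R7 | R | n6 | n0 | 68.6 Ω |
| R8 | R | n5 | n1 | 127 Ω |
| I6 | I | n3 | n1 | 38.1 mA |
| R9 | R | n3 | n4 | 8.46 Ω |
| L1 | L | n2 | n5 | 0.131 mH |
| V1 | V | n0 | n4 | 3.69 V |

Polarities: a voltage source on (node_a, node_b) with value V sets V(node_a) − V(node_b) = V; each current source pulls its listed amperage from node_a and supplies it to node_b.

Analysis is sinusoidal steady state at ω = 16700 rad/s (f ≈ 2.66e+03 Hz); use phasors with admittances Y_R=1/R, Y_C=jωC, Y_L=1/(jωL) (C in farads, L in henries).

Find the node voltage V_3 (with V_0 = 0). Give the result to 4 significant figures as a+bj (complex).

-4.158+0.02320j V

Apply KCL at each of the 6 non-ground nodes and solve the resulting linear system.
Node n1: branches {C1, I5, R8, I6} → V_1 = -30.50+39.03j
Node n2: branches {R1, R4, C2, R5, I5, L1} → V_2 = -31.24+40.95j
Node n3: branches {I1, R2, R3, I6, R9} → V_3 = -4.158+0.02320j
Node n4: branches {R2, R4, R9, V1} → V_4 = -3.690+0.000j
Node n5: branches {I2, C1, R3, R5, R6, R8, L1} → V_5 = -30.49+38.80j
Node n6: branches {I1, I2, R1, I3, I4, C2, R7} → V_6 = 45.29-29.13j
Source currents: i(V1)=0.2376-0.09290j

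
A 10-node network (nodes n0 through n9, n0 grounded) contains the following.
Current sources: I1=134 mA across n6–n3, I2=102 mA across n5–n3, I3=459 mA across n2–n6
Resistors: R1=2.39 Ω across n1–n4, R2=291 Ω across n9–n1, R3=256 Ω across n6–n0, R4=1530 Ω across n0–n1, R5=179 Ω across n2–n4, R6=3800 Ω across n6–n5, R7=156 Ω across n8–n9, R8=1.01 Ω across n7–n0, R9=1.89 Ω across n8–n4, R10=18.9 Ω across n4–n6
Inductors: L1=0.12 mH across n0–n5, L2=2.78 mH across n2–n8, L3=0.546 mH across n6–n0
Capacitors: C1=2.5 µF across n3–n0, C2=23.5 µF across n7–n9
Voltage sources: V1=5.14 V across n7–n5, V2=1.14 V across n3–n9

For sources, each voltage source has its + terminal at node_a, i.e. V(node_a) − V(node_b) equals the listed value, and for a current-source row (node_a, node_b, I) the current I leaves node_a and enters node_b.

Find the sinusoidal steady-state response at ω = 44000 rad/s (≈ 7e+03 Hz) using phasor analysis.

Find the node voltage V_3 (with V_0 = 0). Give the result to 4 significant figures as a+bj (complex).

1.161-1.121j V

MNA unknowns: 9 node voltages V₁..V_9 plus 2 source currents (V1, V2)
I1: z[6]−=0.134, z[3]+=0.134
R1: Y=0.4184+0.000j on G[1,4]
L1: Y=0.000-0.1894j on G[0,5]
C1: Y=0.000+0.1100j on G[3,0]
R2: Y=0.003436+0.000j on G[9,1]
R3: Y=0.003906+0.000j on G[6,0]
R4: Y=0.0006536+0.000j on G[0,1]
R5: Y=0.005587+0.000j on G[2,4]
R6: Y=0.0002632+0.000j on G[6,5]
R7: Y=0.006410+0.000j on G[8,9]
I2: z[5]−=0.102, z[3]+=0.102
L2: Y=0.000-0.008175j on G[2,8]
I3: z[2]−=0.459, z[6]+=0.459
R8: Y=0.9901+0.000j on G[7,0]
L3: Y=0.000-0.04163j on G[6,0]
R9: Y=0.5291+0.000j on G[8,4]
R10: Y=0.05291+0.000j on G[4,6]
C2: Y=0.000+1.034j on G[7,9]
V1: row V7−V5=5.14, i_V1 at 7,5
V2: row V3−V9=1.14, i_V2 at 3,9
solve → V1=-7.229-1.314j, V2=-33.61-39.09j, V3=1.161-1.121j, V4=-7.300-1.317j, V5=-4.996-1.084j, V6=-0.1314-1.322j, V7=0.1438-1.084j, V8=-7.795-0.9211j, V9=0.02085-1.121j
aux → i_V1=-0.1046+0.9463j, i_V2=0.1127-0.1277j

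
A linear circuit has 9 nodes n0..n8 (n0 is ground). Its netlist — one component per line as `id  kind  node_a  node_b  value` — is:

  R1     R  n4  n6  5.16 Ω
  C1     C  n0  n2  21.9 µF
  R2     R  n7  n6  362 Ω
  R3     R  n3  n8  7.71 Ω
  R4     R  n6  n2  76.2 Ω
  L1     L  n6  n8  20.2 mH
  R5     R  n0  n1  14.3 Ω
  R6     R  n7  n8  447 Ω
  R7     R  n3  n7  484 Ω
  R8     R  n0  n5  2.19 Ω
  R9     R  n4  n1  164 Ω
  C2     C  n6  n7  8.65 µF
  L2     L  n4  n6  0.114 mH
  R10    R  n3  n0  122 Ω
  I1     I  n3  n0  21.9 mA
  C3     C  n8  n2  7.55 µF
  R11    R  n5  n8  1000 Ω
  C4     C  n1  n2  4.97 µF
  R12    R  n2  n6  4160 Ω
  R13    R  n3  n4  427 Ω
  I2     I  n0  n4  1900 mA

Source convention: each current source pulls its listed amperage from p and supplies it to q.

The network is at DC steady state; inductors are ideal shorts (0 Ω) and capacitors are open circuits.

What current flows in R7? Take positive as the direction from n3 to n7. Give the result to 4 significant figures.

-0.01132 A

MNA unknowns: 8 node voltages V₁..V_8 plus 2 source currents (L1, L2)
R1: Y=0.1938 on G[4,6]
C1: Y=0.000 on G[0,2]
R2: Y=0.002762 on G[7,6]
R3: Y=0.1297 on G[3,8]
R4: Y=0.01312 on G[6,2]
L1: row V6−V8=0, i_L1 at 6,8
R5: Y=0.06993 on G[0,1]
R6: Y=0.002237 on G[7,8]
R7: Y=0.002066 on G[3,7]
R8: Y=0.4566 on G[0,5]
R9: Y=0.006098 on G[4,1]
C2: Y=0.000 on G[6,7]
L2: row V4−V6=0, i_L2 at 4,6
R10: Y=0.008197 on G[3,0]
I1: z[3]−=0.0219, z[0]+=0.0219
C3: Y=0.000 on G[8,2]
R11: Y=0.001000 on G[5,8]
C4: Y=0.000 on G[1,2]
R12: Y=0.0002404 on G[2,6]
R13: Y=0.002342 on G[3,4]
I2: z[0]−=1.9, z[4]+=1.9
solve → V1=10.52, V2=131.2, V3=123.4, V4=131.2, V5=0.2866, V6=131.2, V7=128.9, V8=131.2
aux → i_L1=1.140, i_L2=1.146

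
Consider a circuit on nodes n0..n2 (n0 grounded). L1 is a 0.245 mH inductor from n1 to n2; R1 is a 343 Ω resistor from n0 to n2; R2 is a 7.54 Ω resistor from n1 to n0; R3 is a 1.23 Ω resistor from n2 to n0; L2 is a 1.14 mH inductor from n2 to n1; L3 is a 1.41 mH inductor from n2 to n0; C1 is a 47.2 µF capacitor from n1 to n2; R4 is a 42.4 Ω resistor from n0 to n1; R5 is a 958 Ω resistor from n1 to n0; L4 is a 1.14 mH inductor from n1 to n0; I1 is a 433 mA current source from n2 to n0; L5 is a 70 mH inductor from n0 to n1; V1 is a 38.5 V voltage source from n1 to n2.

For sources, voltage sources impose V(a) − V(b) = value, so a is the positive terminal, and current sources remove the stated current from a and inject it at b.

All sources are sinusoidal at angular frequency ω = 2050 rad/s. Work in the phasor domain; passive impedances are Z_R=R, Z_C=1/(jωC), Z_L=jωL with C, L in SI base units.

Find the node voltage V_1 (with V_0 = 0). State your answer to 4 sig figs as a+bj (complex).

Element admittances at ω=2050 rad/s:
  Y(L1) = 0.000-1.991j S between n1,n2
  Y(R1) = 0.002915+0.000j S between n0,n2
  Y(R2) = 0.1326+0.000j S between n1,n0
  Y(R3) = 0.8130+0.000j S between n2,n0
  Y(L2) = 0.000-0.4279j S between n2,n1
  Y(L3) = 0.000-0.3460j S between n2,n0
  Y(C1) = 0.000+0.09676j S between n1,n2
  Y(R4) = 0.02358+0.000j S between n0,n1
  Y(R5) = 0.001044+0.000j S between n1,n0
  Y(L4) = 0.000-0.4279j S between n1,n0
  I1: injects 0.433 A into n0 (from n2)
  Y(L5) = 0.000-0.006969j S between n0,n1
  V1: constraint V(n1)−V(n2) = 38.5
Assemble and solve the 3×3 MNA system:
  V(n1)=26.05+7.212j  V(n2)=-12.45+7.212j
  i(V1)=-7.232+99.60j

26.05+7.212j V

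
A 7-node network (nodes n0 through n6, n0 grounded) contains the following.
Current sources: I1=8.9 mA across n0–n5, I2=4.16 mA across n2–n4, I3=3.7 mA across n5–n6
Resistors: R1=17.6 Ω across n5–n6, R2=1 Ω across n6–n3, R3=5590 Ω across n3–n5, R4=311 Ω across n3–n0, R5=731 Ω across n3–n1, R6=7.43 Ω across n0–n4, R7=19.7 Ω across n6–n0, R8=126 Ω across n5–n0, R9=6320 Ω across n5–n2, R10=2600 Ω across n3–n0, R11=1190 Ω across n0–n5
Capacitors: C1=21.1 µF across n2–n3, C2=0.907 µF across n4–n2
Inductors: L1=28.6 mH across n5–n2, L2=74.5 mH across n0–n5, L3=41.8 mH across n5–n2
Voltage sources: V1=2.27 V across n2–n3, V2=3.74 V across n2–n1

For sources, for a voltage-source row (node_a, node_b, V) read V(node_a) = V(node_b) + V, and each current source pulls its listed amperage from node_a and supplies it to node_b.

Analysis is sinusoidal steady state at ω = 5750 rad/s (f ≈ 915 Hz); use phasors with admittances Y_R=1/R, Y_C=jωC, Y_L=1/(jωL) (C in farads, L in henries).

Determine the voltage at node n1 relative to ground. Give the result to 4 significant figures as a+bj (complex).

-1.425-0.1289j V

MNA unknowns: 6 node voltages V₁..V_6 plus 2 source currents (V1, V2)
I1: z[0]−=0.0089, z[5]+=0.0089
R1: Y=0.05682+0.000j on G[5,6]
R2: Y=1.000+0.000j on G[6,3]
R3: Y=0.0001789+0.000j on G[3,5]
C1: Y=0.000+0.1213j on G[2,3]
L1: Y=0.000-0.006081j on G[5,2]
I2: z[2]−=0.00416, z[4]+=0.00416
L2: Y=0.000-0.002334j on G[0,5]
R4: Y=0.003215+0.000j on G[3,0]
R5: Y=0.001368+0.000j on G[3,1]
R6: Y=0.1346+0.000j on G[0,4]
I3: z[5]−=0.0037, z[6]+=0.0037
R7: Y=0.05076+0.000j on G[6,0]
R8: Y=0.007937+0.000j on G[5,0]
R9: Y=0.0001582+0.000j on G[5,2]
L3: Y=0.000-0.004161j on G[5,2]
C2: Y=0.000+0.005215j on G[4,2]
R10: Y=0.0003846+0.000j on G[3,0]
R11: Y=0.0008403+0.000j on G[0,5]
V1: row V2−V3=2.27, i_V1 at 2,3
V2: row V2−V1=3.74, i_V2 at 2,1
solve → V1=-1.425-0.1289j, V2=2.315-0.1289j, V3=0.04538-0.1289j, V4=0.03932+0.08820j, V5=0.1958-0.4429j, V6=0.05436-0.1391j
aux → i_V1=-0.006832-0.2656j, i_V2=-0.002011+0.000j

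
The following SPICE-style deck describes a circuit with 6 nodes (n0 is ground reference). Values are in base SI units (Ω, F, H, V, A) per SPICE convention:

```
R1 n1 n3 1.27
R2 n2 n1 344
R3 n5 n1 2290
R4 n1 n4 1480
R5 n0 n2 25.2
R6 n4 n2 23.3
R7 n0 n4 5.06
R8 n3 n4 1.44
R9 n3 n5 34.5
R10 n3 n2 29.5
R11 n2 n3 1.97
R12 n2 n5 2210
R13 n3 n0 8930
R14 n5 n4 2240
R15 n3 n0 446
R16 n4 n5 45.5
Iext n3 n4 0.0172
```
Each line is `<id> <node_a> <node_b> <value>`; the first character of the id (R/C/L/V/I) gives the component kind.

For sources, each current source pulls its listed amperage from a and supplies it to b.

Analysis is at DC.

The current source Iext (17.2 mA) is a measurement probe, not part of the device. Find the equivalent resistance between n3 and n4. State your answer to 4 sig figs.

R_eq = 1.288 Ω

Element admittances at DC:
  Y(R1) = 0.7874 S between n1,n3
  Y(R2) = 0.002907 S between n2,n1
  Y(R3) = 0.0004367 S between n5,n1
  Y(R4) = 0.0006757 S between n1,n4
  Y(R5) = 0.03968 S between n0,n2
  Y(R6) = 0.04292 S between n4,n2
  Y(R7) = 0.1976 S between n0,n4
  Y(R8) = 0.6944 S between n3,n4
  Y(R9) = 0.02899 S between n3,n5
  Y(R10) = 0.03390 S between n3,n2
  Y(R11) = 0.5076 S between n2,n3
  Y(R12) = 0.0004525 S between n2,n5
  Y(R13) = 0.0001120 S between n3,n0
  Y(R14) = 0.0004464 S between n5,n4
  Y(R15) = 0.002242 S between n3,n0
  Y(R16) = 0.02198 S between n4,n5
  Iext: injects 0.0172 A into n4 (from n3)
Assemble and solve the 5×5 MNA system:
  V(n1)=-0.01869  V(n2)=-0.01601  V(n3)=-0.01872  V(n4)=0.003438  V(n5)=-0.009195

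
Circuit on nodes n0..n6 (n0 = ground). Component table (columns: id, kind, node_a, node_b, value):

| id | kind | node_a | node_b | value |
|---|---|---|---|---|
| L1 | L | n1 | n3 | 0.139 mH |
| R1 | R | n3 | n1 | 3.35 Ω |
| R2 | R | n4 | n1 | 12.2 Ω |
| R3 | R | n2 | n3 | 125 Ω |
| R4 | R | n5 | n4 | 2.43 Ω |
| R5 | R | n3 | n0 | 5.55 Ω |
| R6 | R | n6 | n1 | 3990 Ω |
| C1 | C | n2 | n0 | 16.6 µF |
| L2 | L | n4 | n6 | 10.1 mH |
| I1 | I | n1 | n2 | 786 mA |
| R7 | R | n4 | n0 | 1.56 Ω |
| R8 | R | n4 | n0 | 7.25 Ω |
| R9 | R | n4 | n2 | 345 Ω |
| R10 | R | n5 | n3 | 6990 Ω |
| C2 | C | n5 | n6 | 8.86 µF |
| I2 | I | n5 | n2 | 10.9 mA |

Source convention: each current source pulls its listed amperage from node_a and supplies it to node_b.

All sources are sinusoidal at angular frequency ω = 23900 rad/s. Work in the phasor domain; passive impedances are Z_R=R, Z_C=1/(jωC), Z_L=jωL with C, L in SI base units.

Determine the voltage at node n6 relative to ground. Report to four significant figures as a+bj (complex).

-0.3919-0.06257j V

Apply KCL at each of the 6 non-ground nodes and solve the resulting linear system.
Node n1: branches {L1, R1, R2, R6, I1} → V_1 = -3.662-0.6246j
Node n2: branches {R3, C1, I1, R9, I2} → V_2 = 0.05632-1.949j
Node n3: branches {L1, R1, R3, R5, R10} → V_3 = -2.731+0.1610j
Node n4: branches {R2, R4, L2, R7, R8, R9} → V_4 = -0.3613-0.06593j
Node n5: branches {R4, R10, C2, I2} → V_5 = -0.3906-0.06651j
Node n6: branches {R6, L2, C2} → V_6 = -0.3919-0.06257j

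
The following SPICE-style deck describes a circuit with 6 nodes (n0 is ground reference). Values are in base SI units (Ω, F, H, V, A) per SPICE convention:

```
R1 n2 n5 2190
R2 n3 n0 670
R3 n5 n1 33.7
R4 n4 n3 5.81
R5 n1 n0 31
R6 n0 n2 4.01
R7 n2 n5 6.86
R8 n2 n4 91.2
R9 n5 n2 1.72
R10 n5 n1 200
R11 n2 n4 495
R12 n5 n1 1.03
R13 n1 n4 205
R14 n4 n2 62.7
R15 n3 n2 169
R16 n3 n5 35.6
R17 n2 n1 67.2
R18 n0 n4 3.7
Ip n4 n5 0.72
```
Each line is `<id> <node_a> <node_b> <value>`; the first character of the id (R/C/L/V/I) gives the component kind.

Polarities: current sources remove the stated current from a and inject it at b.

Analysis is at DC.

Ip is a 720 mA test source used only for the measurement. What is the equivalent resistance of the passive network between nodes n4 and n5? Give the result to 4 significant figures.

MNA unknowns: 5 node voltages V₁..V_5
R1: Y=0.0004566 on G[2,5]
R2: Y=0.001493 on G[3,0]
R3: Y=0.02967 on G[5,1]
R4: Y=0.1721 on G[4,3]
R5: Y=0.03226 on G[1,0]
R6: Y=0.2494 on G[0,2]
R7: Y=0.1458 on G[2,5]
R8: Y=0.01096 on G[2,4]
R9: Y=0.5814 on G[5,2]
R10: Y=0.005000 on G[5,1]
R11: Y=0.002020 on G[2,4]
R12: Y=0.9709 on G[5,1]
R13: Y=0.004878 on G[1,4]
R14: Y=0.01595 on G[4,2]
R15: Y=0.005917 on G[3,2]
R16: Y=0.02809 on G[3,5]
R17: Y=0.01488 on G[2,1]
R18: Y=0.2703 on G[0,4]
Ip: z[4]−=0.72, z[5]+=0.72
solve → V1=2.269, V2=1.656, V3=-1.118, V4=-1.792, V5=2.370

R_eq = 5.781 Ω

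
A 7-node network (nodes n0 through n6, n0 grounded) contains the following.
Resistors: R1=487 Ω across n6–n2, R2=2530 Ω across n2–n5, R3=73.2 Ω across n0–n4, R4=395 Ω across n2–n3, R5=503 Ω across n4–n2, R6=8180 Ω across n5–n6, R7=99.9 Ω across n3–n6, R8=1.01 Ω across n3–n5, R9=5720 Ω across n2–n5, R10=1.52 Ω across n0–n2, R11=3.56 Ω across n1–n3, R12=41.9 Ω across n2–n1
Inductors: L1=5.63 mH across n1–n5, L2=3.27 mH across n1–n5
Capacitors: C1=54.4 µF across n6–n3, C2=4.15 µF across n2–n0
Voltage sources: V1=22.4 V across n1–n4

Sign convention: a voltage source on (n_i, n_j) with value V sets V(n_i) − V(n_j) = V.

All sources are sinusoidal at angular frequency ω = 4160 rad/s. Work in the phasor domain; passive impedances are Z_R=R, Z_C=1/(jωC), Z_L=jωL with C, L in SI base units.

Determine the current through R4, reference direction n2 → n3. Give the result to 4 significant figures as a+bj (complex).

-0.01938+0.0001058j A

MNA unknowns: 6 node voltages V₁..V_6 plus 1 source current (V1)
R1: Y=0.002053+0.000j on G[6,2]
L1: Y=0.000-0.04270j on G[1,5]
R2: Y=0.0003953+0.000j on G[2,5]
R3: Y=0.01366+0.000j on G[0,4]
R4: Y=0.002532+0.000j on G[2,3]
C1: Y=0.000+0.2263j on G[6,3]
R5: Y=0.001988+0.000j on G[4,2]
R6: Y=0.0001222+0.000j on G[5,6]
R7: Y=0.01001+0.000j on G[3,6]
C2: Y=0.000+0.01726j on G[2,0]
R8: Y=0.9901+0.000j on G[3,5]
R9: Y=0.0001748+0.000j on G[2,5]
R10: Y=0.6579+0.000j on G[0,2]
R11: Y=0.2809+0.000j on G[1,3]
R12: Y=0.02387+0.000j on G[2,1]
L2: Y=0.000-0.07351j on G[1,5]
V1: row V1−V4=22.4, i_V1 at 1,4
solve → V1=8.067-0.003022j, V2=0.2974-0.007742j, V3=7.951-0.04954j, V4=-14.33-0.003022j, V5=7.954-0.06277j, V6=7.948+0.01973j
aux → i_V1=-0.2249-3.189e-05j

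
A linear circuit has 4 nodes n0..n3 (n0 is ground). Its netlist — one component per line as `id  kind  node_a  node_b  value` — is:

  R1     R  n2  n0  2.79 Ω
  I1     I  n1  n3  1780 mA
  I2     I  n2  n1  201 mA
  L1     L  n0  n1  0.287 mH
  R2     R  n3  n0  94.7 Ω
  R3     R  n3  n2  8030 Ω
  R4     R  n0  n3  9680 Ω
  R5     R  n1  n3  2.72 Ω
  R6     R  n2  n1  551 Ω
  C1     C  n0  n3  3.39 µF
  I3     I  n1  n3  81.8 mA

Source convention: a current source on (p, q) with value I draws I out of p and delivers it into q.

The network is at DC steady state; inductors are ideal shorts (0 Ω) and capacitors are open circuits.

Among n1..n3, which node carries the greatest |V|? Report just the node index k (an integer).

MNA unknowns: 3 node voltages V₁..V_3 plus 1 source current (L1)
R1: Y=0.3584 on G[2,0]
I1: z[1]−=1.78, z[3]+=1.78
I2: z[2]−=0.201, z[1]+=0.201
L1: row V0−V1=0, i_L1 at 0,1
R2: Y=0.01056 on G[3,0]
R3: Y=0.0001245 on G[3,2]
R4: Y=0.0001033 on G[0,3]
R5: Y=0.3676 on G[1,3]
R6: Y=0.001815 on G[2,1]
C1: Y=0.000 on G[0,3]
I3: z[1]−=0.0818, z[3]+=0.0818
solve → V1=0.000, V2=-0.5561, V3=4.920
aux → i_L1=-0.1469

3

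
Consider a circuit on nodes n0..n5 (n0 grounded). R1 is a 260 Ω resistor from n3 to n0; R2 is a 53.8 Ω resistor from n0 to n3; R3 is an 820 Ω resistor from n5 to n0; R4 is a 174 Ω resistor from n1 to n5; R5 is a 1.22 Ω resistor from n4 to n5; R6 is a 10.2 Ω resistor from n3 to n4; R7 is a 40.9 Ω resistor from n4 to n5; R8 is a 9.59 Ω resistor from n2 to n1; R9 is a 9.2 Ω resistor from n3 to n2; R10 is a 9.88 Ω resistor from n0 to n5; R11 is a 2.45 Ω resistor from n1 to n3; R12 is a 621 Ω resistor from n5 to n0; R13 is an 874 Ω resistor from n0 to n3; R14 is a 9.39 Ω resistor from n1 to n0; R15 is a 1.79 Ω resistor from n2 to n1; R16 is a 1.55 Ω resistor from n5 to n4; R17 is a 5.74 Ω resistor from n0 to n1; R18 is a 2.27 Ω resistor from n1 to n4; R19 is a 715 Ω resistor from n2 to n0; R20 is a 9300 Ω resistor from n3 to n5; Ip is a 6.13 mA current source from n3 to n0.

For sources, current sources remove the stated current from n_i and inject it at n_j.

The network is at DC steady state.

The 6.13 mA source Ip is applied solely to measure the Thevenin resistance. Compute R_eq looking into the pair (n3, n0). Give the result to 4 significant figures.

R_eq = 3.917 Ω

MNA unknowns: 5 node voltages V₁..V_5
R1: Y=0.003846 on G[3,0]
R2: Y=0.01859 on G[0,3]
R3: Y=0.001220 on G[5,0]
R4: Y=0.005747 on G[1,5]
R5: Y=0.8197 on G[4,5]
R6: Y=0.09804 on G[3,4]
R7: Y=0.02445 on G[4,5]
R8: Y=0.1043 on G[2,1]
R9: Y=0.1087 on G[3,2]
R10: Y=0.1012 on G[0,5]
R11: Y=0.4082 on G[1,3]
R12: Y=0.001610 on G[5,0]
R13: Y=0.001144 on G[0,3]
R14: Y=0.1065 on G[1,0]
R15: Y=0.5587 on G[2,1]
R16: Y=0.6452 on G[5,4]
R17: Y=0.1742 on G[0,1]
R18: Y=0.4405 on G[1,4]
R19: Y=0.001399 on G[2,0]
R20: Y=0.0001075 on G[3,5]
Ip: z[3]−=0.00613, z[0]+=0.00613
solve → V1=-0.01488, V2=-0.01614, V3=-0.02401, V4=-0.01403, V5=-0.01312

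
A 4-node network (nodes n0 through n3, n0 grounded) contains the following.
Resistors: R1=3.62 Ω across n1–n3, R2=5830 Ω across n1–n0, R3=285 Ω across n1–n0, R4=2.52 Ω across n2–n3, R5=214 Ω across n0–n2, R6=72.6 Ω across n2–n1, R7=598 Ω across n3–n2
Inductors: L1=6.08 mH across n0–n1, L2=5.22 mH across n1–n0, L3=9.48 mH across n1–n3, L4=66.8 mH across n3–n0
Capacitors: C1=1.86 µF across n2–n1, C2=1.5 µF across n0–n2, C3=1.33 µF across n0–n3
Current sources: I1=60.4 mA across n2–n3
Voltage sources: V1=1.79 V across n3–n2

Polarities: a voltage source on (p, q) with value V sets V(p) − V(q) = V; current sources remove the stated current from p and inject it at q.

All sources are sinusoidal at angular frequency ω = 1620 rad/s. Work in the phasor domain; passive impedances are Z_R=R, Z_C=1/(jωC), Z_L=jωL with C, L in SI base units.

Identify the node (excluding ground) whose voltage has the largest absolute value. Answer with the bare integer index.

2

Apply KCL at each of the 3 non-ground nodes and solve the resulting linear system.
Node n1: branches {R1, R2, R3, L1, L2, C1, R6, L3} → V_1 = -0.01901+0.03477j
Node n2: branches {R4, R5, C1, R6, C2, I1, R7, V1} → V_2 = -1.710+0.08950j
Node n3: branches {R1, R4, L3, I1, L4, C3, R7, V1} → V_3 = 0.08040+0.08950j
Source currents: i(V1)=-0.6846-0.008076j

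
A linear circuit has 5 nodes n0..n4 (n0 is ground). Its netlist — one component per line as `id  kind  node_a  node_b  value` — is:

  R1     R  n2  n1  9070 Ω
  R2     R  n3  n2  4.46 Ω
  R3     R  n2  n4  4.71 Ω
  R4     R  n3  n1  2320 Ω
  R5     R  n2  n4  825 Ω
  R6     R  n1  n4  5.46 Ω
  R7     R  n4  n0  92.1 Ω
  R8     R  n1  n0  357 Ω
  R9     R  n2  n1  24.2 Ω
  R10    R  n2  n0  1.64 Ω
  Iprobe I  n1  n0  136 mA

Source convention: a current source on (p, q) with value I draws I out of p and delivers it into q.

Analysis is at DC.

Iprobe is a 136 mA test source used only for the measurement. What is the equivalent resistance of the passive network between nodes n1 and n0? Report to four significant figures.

Element admittances at DC:
  Y(R1) = 0.0001103 S between n2,n1
  Y(R2) = 0.2242 S between n3,n2
  Y(R3) = 0.2123 S between n2,n4
  Y(R4) = 0.0004310 S between n3,n1
  Y(R5) = 0.001212 S between n2,n4
  Y(R6) = 0.1832 S between n1,n4
  Y(R7) = 0.01086 S between n4,n0
  Y(R8) = 0.002801 S between n1,n0
  Y(R9) = 0.04132 S between n2,n1
  Y(R10) = 0.6098 S between n2,n0
  Iprobe: injects 0.136 A into n0 (from n1)
Assemble and solve the 4×4 MNA system:
  V(n1)=-1.131  V(n2)=-0.2069  V(n3)=-0.2086  V(n4)=-0.6165

R_eq = 8.313 Ω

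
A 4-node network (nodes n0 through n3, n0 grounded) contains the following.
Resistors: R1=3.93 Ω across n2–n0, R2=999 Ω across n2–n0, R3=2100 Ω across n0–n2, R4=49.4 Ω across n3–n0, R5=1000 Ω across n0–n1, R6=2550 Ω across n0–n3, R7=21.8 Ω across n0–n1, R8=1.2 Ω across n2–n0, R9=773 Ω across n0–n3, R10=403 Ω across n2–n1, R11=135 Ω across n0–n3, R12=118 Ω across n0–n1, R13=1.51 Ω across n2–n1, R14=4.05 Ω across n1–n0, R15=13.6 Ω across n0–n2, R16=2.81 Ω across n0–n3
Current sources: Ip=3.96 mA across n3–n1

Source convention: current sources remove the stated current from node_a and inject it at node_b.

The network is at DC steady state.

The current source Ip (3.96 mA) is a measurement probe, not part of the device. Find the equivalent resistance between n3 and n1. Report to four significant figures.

R_eq = 3.975 Ω

Element admittances at DC:
  Y(R1) = 0.2545 S between n2,n0
  Y(R2) = 0.001001 S between n2,n0
  Y(R3) = 0.0004762 S between n0,n2
  Y(R4) = 0.02024 S between n3,n0
  Y(R5) = 0.001000 S between n0,n1
  Y(R6) = 0.0003922 S between n0,n3
  Y(R7) = 0.04587 S between n0,n1
  Y(R8) = 0.8333 S between n2,n0
  Y(R9) = 0.001294 S between n0,n3
  Y(R10) = 0.002481 S between n2,n1
  Y(R11) = 0.007407 S between n0,n3
  Y(R12) = 0.008475 S between n0,n1
  Y(R13) = 0.6623 S between n2,n1
  Y(R14) = 0.2469 S between n1,n0
  Y(R15) = 0.07353 S between n0,n2
  Y(R16) = 0.3559 S between n0,n3
  Ip: injects 0.00396 A into n1 (from n3)
Assemble and solve the 3×3 MNA system:
  V(n1)=0.005461  V(n2)=0.001986  V(n3)=-0.01028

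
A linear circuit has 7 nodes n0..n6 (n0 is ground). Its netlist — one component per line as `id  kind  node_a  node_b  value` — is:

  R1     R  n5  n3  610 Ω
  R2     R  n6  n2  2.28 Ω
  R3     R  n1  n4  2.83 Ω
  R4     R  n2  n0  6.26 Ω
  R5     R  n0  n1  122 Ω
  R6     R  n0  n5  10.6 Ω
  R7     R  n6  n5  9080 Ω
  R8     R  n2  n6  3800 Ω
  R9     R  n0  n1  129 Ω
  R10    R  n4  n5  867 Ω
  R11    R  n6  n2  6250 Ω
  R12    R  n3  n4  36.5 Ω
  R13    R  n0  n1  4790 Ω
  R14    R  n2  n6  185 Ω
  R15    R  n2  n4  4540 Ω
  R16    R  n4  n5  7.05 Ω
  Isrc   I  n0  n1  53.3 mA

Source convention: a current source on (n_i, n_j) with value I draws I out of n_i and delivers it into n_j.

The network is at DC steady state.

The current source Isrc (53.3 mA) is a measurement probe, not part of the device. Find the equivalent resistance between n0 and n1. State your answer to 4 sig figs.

R_eq = 15.27 Ω

Element admittances at DC:
  Y(R1) = 0.001639 S between n5,n3
  Y(R2) = 0.4386 S between n6,n2
  Y(R3) = 0.3534 S between n1,n4
  Y(R4) = 0.1597 S between n2,n0
  Y(R5) = 0.008197 S between n0,n1
  Y(R6) = 0.09434 S between n0,n5
  Y(R7) = 0.0001101 S between n6,n5
  Y(R8) = 0.0002632 S between n2,n6
  Y(R9) = 0.007752 S between n0,n1
  Y(R10) = 0.001153 S between n4,n5
  Y(R11) = 0.0001600 S between n6,n2
  Y(R12) = 0.02740 S between n3,n4
  Y(R13) = 0.0002088 S between n0,n1
  Y(R14) = 0.005405 S between n2,n6
  Y(R15) = 0.0002203 S between n2,n4
  Y(R16) = 0.1418 S between n4,n5
  Isrc: injects 0.0533 A into n1 (from n0)
Assemble and solve the 6×6 MNA system:
  V(n1)=0.8138  V(n2)=0.001255  V(n3)=0.6846  V(n4)=0.7002  V(n5)=0.4235  V(n6)=0.001359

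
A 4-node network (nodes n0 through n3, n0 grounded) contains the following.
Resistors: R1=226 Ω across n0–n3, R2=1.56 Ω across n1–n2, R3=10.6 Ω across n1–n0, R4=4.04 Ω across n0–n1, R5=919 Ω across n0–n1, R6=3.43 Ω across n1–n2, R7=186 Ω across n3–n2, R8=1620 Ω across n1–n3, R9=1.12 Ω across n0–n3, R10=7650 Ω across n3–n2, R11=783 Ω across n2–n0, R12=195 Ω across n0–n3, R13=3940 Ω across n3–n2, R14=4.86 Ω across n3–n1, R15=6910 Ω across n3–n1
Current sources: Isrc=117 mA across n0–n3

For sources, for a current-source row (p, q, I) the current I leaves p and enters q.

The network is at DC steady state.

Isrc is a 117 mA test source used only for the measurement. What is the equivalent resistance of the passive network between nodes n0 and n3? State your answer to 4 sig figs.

R_eq = 0.9674 Ω

MNA unknowns: 3 node voltages V₁..V_3
R1: Y=0.004425 on G[0,3]
R2: Y=0.6410 on G[1,2]
R3: Y=0.09434 on G[1,0]
R4: Y=0.2475 on G[0,1]
R5: Y=0.001088 on G[0,1]
R6: Y=0.2915 on G[1,2]
R7: Y=0.005376 on G[3,2]
R8: Y=0.0006173 on G[1,3]
R9: Y=0.8929 on G[0,3]
R10: Y=0.0001307 on G[3,2]
R11: Y=0.001277 on G[2,0]
R12: Y=0.005128 on G[0,3]
R13: Y=0.0002538 on G[3,2]
R14: Y=0.2058 on G[3,1]
R15: Y=0.0001447 on G[3,1]
Isrc: z[0]−=0.117, z[3]+=0.117
solve → V1=0.04317, V2=0.04354, V3=0.1132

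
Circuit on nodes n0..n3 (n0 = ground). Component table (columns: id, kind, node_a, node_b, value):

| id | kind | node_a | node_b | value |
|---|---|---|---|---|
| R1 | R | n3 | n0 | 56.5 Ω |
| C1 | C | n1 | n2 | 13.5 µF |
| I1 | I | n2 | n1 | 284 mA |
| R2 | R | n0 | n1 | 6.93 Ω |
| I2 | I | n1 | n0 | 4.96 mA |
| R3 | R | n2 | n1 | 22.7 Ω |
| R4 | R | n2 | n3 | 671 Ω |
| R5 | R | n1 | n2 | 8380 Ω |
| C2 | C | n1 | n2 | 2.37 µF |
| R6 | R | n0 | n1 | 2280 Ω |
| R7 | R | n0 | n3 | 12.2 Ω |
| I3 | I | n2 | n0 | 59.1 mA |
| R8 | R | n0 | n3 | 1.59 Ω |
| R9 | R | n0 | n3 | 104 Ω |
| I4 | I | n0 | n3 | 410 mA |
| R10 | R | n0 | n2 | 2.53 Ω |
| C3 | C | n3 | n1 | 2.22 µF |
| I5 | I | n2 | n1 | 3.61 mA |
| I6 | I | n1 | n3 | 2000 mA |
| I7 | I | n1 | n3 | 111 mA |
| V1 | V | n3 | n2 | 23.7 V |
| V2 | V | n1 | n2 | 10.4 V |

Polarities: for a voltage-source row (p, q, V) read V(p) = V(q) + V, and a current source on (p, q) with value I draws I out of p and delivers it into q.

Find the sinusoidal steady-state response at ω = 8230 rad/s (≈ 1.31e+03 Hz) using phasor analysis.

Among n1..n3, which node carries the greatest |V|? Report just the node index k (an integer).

2

MNA unknowns: 3 node voltages V₁..V_3 plus 2 source currents (V1, V2)
R1: Y=0.01770+0.000j on G[3,0]
C1: Y=0.000+0.1111j on G[1,2]
I1: z[2]−=0.284, z[1]+=0.284
R2: Y=0.1443+0.000j on G[0,1]
I2: z[1]−=0.00496, z[0]+=0.00496
R3: Y=0.04405+0.000j on G[2,1]
R4: Y=0.001490+0.000j on G[2,3]
R5: Y=0.0001193+0.000j on G[1,2]
C2: Y=0.000+0.01951j on G[1,2]
R6: Y=0.0004386+0.000j on G[0,1]
R7: Y=0.08197+0.000j on G[0,3]
I3: z[2]−=0.0591, z[0]+=0.0591
R8: Y=0.6289+0.000j on G[0,3]
R9: Y=0.009615+0.000j on G[0,3]
I4: z[0]−=0.41, z[3]+=0.41
R10: Y=0.3953+0.000j on G[0,2]
C3: Y=0.000+0.01827j on G[3,1]
I5: z[2]−=0.00361, z[1]+=0.00361
I6: z[1]−=2, z[3]+=2
I7: z[1]−=0.111, z[3]+=0.111
V1: row V3−V2=23.7, i_V1 at 3,2
V2: row V1−V2=10.4, i_V2 at 1,2
solve → V1=-4.195+0.000j, V2=-14.59+0.000j, V3=9.105+0.000j
aux → i_V1=-4.236-0.2430j, i_V2=-1.681-1.115j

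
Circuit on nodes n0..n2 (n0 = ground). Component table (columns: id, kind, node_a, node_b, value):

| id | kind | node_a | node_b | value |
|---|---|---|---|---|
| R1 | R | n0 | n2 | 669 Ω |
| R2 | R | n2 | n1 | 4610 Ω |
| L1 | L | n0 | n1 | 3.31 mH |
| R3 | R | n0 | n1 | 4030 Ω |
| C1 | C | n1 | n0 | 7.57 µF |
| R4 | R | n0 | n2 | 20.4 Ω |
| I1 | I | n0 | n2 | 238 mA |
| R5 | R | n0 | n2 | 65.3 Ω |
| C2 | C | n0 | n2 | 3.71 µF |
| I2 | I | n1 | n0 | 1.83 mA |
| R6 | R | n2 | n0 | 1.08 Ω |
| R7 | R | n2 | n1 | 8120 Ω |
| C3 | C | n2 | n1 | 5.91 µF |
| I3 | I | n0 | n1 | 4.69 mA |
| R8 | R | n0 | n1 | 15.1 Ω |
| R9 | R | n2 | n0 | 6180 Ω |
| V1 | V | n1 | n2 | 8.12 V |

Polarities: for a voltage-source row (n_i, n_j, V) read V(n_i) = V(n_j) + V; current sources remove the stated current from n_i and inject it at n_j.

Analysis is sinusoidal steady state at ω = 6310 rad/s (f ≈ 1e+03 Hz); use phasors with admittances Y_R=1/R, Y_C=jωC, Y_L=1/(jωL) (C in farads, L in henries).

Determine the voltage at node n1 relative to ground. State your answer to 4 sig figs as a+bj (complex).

7.838+0.007073j V

Apply KCL at each of the 2 non-ground nodes and solve the resulting linear system.
Node n1: branches {R2, L1, R3, C1, I2, R7, C3, I3, R8, V1} → V_1 = 7.838+0.007073j
Node n2: branches {R1, R2, R4, I1, R5, C2, R6, R7, C3, R9, V1} → V_2 = -0.2823+0.007073j
Source currents: i(V1)=-0.5209-0.3024j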